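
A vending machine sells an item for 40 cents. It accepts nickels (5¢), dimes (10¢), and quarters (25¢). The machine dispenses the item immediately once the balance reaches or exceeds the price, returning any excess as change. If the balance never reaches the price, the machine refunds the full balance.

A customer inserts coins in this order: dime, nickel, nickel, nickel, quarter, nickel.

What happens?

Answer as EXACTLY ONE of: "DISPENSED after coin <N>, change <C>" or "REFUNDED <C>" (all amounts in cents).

Answer: DISPENSED after coin 5, change 10

Derivation:
Price: 40¢
Coin 1 (dime, 10¢): balance = 10¢
Coin 2 (nickel, 5¢): balance = 15¢
Coin 3 (nickel, 5¢): balance = 20¢
Coin 4 (nickel, 5¢): balance = 25¢
Coin 5 (quarter, 25¢): balance = 50¢
  → balance >= price → DISPENSE, change = 50 - 40 = 10¢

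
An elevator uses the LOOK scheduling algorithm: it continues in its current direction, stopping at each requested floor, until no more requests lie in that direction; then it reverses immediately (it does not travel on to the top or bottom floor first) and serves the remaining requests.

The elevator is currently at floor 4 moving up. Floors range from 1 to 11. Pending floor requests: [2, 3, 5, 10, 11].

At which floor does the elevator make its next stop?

Answer: 5

Derivation:
Current floor: 4, direction: up
Requests above: [5, 10, 11]
Requests below: [2, 3]
Moving up and requests lie above → nearest above is min([5, 10, 11]) = 5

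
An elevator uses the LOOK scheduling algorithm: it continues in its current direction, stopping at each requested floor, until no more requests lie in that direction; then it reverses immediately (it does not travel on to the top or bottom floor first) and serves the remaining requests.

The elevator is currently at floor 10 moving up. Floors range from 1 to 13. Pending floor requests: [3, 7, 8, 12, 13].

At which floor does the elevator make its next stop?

Answer: 12

Derivation:
Current floor: 10, direction: up
Requests above: [12, 13]
Requests below: [3, 7, 8]
Moving up and requests lie above → nearest above is min([12, 13]) = 12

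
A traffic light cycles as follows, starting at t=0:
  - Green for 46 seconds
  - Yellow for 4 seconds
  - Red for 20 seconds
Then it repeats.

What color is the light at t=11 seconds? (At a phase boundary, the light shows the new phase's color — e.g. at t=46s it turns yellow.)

Answer: green

Derivation:
Cycle length = 46 + 4 + 20 = 70s
t = 11, phase_t = 11 mod 70 = 11
11 < 46 (green end) → GREEN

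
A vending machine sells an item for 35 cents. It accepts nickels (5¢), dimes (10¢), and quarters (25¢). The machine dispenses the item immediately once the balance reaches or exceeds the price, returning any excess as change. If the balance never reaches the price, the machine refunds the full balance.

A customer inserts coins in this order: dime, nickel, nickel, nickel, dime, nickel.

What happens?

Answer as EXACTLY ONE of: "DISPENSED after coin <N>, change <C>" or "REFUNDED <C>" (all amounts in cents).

Price: 35¢
Coin 1 (dime, 10¢): balance = 10¢
Coin 2 (nickel, 5¢): balance = 15¢
Coin 3 (nickel, 5¢): balance = 20¢
Coin 4 (nickel, 5¢): balance = 25¢
Coin 5 (dime, 10¢): balance = 35¢
  → balance >= price → DISPENSE, change = 35 - 35 = 0¢

Answer: DISPENSED after coin 5, change 0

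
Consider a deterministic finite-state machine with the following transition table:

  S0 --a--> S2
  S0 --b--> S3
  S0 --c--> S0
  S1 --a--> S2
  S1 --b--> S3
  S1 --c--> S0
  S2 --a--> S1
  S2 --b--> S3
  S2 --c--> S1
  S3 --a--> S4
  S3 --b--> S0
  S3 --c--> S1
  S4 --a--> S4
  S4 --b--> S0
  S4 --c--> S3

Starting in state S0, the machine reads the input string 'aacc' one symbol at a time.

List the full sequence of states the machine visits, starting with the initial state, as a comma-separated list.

Start: S0
  read 'a': S0 --a--> S2
  read 'a': S2 --a--> S1
  read 'c': S1 --c--> S0
  read 'c': S0 --c--> S0

Answer: S0, S2, S1, S0, S0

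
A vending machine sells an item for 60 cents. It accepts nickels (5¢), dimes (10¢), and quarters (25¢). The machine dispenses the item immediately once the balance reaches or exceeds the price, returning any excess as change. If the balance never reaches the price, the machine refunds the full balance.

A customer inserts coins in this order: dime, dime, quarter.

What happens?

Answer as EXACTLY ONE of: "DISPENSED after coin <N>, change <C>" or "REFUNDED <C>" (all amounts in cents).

Answer: REFUNDED 45

Derivation:
Price: 60¢
Coin 1 (dime, 10¢): balance = 10¢
Coin 2 (dime, 10¢): balance = 20¢
Coin 3 (quarter, 25¢): balance = 45¢
All coins inserted, balance 45¢ < price 60¢ → REFUND 45¢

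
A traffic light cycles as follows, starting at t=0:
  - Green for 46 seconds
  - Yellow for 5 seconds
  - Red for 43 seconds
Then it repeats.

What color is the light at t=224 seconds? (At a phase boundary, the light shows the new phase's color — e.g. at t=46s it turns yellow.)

Answer: green

Derivation:
Cycle length = 46 + 5 + 43 = 94s
t = 224, phase_t = 224 mod 94 = 36
36 < 46 (green end) → GREEN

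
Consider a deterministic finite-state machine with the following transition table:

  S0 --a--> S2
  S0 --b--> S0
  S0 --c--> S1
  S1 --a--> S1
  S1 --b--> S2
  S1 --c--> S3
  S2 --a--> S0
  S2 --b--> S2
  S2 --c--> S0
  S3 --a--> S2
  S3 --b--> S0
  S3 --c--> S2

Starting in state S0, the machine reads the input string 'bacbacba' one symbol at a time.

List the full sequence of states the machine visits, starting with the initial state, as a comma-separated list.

Answer: S0, S0, S2, S0, S0, S2, S0, S0, S2

Derivation:
Start: S0
  read 'b': S0 --b--> S0
  read 'a': S0 --a--> S2
  read 'c': S2 --c--> S0
  read 'b': S0 --b--> S0
  read 'a': S0 --a--> S2
  read 'c': S2 --c--> S0
  read 'b': S0 --b--> S0
  read 'a': S0 --a--> S2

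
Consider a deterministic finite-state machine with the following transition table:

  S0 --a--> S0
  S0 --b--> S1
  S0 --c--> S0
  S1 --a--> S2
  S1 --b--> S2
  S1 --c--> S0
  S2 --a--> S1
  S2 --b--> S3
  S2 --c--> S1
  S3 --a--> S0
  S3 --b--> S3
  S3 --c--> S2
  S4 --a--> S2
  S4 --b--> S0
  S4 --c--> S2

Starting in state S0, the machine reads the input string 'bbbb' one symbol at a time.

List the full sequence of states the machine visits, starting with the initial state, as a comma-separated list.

Start: S0
  read 'b': S0 --b--> S1
  read 'b': S1 --b--> S2
  read 'b': S2 --b--> S3
  read 'b': S3 --b--> S3

Answer: S0, S1, S2, S3, S3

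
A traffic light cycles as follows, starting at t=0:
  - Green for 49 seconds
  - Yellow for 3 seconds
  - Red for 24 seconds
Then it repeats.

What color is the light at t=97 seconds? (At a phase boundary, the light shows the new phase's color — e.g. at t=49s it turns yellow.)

Cycle length = 49 + 3 + 24 = 76s
t = 97, phase_t = 97 mod 76 = 21
21 < 49 (green end) → GREEN

Answer: green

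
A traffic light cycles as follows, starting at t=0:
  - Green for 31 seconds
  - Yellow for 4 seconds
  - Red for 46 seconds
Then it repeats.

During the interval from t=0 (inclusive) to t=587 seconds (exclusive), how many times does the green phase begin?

Cycle = 31+4+46 = 81s
green phase starts at t = k*81 + 0 for k=0,1,2,...
Need k*81+0 < 587 → k < 7.247
k ∈ {0, ..., 7} → 8 starts

Answer: 8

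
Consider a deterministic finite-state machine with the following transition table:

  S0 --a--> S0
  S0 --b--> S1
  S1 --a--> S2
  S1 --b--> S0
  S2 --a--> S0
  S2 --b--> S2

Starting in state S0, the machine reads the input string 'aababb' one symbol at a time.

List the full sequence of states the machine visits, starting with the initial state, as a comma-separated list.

Start: S0
  read 'a': S0 --a--> S0
  read 'a': S0 --a--> S0
  read 'b': S0 --b--> S1
  read 'a': S1 --a--> S2
  read 'b': S2 --b--> S2
  read 'b': S2 --b--> S2

Answer: S0, S0, S0, S1, S2, S2, S2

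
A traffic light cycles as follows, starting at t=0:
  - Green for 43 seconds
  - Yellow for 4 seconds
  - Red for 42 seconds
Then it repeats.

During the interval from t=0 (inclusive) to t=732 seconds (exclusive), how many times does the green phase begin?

Answer: 9

Derivation:
Cycle = 43+4+42 = 89s
green phase starts at t = k*89 + 0 for k=0,1,2,...
Need k*89+0 < 732 → k < 8.225
k ∈ {0, ..., 8} → 9 starts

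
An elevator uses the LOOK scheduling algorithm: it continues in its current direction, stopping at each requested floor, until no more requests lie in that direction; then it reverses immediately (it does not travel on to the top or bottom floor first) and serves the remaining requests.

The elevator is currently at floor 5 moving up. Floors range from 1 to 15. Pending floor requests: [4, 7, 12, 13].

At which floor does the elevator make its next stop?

Answer: 7

Derivation:
Current floor: 5, direction: up
Requests above: [7, 12, 13]
Requests below: [4]
Moving up and requests lie above → nearest above is min([7, 12, 13]) = 7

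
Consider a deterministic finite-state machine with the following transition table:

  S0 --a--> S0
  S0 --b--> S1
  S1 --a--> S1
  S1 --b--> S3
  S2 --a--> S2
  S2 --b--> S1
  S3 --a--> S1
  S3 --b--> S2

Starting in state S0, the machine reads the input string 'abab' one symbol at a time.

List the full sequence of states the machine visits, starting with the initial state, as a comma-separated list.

Answer: S0, S0, S1, S1, S3

Derivation:
Start: S0
  read 'a': S0 --a--> S0
  read 'b': S0 --b--> S1
  read 'a': S1 --a--> S1
  read 'b': S1 --b--> S3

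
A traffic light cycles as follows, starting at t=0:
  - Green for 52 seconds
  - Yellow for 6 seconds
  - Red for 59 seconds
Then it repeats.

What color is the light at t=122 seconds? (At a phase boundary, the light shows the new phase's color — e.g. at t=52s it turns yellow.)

Cycle length = 52 + 6 + 59 = 117s
t = 122, phase_t = 122 mod 117 = 5
5 < 52 (green end) → GREEN

Answer: green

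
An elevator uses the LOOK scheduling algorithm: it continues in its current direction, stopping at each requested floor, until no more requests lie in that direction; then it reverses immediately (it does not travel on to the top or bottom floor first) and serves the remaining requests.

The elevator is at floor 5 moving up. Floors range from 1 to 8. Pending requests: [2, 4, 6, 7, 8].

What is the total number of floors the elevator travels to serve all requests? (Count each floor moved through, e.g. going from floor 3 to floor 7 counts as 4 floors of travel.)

Answer: 9

Derivation:
Start at floor 5 moving up, LOOK stop order: [6, 7, 8, 4, 2]
  5 → 6: |6-5| = 1, total = 1
  6 → 7: |7-6| = 1, total = 2
  7 → 8: |8-7| = 1, total = 3
  8 → 4: |4-8| = 4, total = 7
  4 → 2: |2-4| = 2, total = 9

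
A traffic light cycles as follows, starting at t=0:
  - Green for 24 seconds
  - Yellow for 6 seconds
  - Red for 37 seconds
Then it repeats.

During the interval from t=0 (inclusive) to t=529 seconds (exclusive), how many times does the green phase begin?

Answer: 8

Derivation:
Cycle = 24+6+37 = 67s
green phase starts at t = k*67 + 0 for k=0,1,2,...
Need k*67+0 < 529 → k < 7.896
k ∈ {0, ..., 7} → 8 starts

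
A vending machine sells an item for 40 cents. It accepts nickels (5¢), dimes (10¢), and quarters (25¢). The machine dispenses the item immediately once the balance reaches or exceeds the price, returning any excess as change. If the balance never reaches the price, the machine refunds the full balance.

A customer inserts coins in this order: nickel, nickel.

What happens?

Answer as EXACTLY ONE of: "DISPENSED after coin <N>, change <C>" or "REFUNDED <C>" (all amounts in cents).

Answer: REFUNDED 10

Derivation:
Price: 40¢
Coin 1 (nickel, 5¢): balance = 5¢
Coin 2 (nickel, 5¢): balance = 10¢
All coins inserted, balance 10¢ < price 40¢ → REFUND 10¢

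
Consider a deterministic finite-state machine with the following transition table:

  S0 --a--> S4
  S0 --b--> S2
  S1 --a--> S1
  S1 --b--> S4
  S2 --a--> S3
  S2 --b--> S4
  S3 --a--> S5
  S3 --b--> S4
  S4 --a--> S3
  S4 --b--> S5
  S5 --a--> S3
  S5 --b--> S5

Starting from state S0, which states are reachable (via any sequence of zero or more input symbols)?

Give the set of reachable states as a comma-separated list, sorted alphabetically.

BFS from S0:
  visit S0: S0--a-->S4 (new), S0--b-->S2 (new)
  visit S4: S4--a-->S3 (new), S4--b-->S5 (new)
  visit S2: S2--a-->S3 (seen), S2--b-->S4 (seen)
  visit S3: S3--a-->S5 (seen), S3--b-->S4 (seen)
  visit S5: S5--a-->S3 (seen), S5--b-->S5 (seen)

Answer: S0, S2, S3, S4, S5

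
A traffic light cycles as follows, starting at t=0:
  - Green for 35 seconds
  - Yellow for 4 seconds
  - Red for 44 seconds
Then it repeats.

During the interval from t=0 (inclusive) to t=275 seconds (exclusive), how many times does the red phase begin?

Answer: 3

Derivation:
Cycle = 35+4+44 = 83s
red phase starts at t = k*83 + 39 for k=0,1,2,...
Need k*83+39 < 275 → k < 2.843
k ∈ {0, ..., 2} → 3 starts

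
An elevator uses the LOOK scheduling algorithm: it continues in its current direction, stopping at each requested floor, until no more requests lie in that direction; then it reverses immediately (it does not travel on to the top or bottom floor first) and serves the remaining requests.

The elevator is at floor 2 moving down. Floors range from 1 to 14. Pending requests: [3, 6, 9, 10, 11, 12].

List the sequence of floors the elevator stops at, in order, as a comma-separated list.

Current: 2, moving DOWN
Serve below first (descending): []
Then reverse, serve above (ascending): [3, 6, 9, 10, 11, 12]

Answer: 3, 6, 9, 10, 11, 12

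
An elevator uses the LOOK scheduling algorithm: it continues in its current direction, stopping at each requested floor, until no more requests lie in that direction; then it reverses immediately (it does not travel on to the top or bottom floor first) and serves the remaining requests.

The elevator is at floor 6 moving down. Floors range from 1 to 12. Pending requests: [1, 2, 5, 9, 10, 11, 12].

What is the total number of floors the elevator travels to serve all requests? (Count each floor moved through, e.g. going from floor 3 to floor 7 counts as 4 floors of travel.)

Answer: 16

Derivation:
Start at floor 6 moving down, LOOK stop order: [5, 2, 1, 9, 10, 11, 12]
  6 → 5: |5-6| = 1, total = 1
  5 → 2: |2-5| = 3, total = 4
  2 → 1: |1-2| = 1, total = 5
  1 → 9: |9-1| = 8, total = 13
  9 → 10: |10-9| = 1, total = 14
  10 → 11: |11-10| = 1, total = 15
  11 → 12: |12-11| = 1, total = 16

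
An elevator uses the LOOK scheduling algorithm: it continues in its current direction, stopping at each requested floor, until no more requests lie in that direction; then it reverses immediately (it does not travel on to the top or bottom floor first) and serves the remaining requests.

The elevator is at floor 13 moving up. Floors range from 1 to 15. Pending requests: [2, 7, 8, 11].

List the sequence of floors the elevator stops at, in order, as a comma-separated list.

Current: 13, moving UP
Serve above first (ascending): []
Then reverse, serve below (descending): [11, 8, 7, 2]

Answer: 11, 8, 7, 2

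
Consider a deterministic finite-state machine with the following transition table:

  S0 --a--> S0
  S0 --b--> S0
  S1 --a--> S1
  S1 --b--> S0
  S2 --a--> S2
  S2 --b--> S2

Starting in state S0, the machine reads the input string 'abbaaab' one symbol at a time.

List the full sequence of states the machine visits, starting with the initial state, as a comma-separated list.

Answer: S0, S0, S0, S0, S0, S0, S0, S0

Derivation:
Start: S0
  read 'a': S0 --a--> S0
  read 'b': S0 --b--> S0
  read 'b': S0 --b--> S0
  read 'a': S0 --a--> S0
  read 'a': S0 --a--> S0
  read 'a': S0 --a--> S0
  read 'b': S0 --b--> S0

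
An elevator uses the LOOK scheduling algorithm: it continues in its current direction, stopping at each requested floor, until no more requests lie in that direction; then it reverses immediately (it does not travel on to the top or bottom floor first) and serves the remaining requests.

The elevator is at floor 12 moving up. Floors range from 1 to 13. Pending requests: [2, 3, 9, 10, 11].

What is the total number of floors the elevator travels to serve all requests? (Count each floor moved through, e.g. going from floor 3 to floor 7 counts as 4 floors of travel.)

Answer: 10

Derivation:
Start at floor 12 moving up, LOOK stop order: [11, 10, 9, 3, 2]
  12 → 11: |11-12| = 1, total = 1
  11 → 10: |10-11| = 1, total = 2
  10 → 9: |9-10| = 1, total = 3
  9 → 3: |3-9| = 6, total = 9
  3 → 2: |2-3| = 1, total = 10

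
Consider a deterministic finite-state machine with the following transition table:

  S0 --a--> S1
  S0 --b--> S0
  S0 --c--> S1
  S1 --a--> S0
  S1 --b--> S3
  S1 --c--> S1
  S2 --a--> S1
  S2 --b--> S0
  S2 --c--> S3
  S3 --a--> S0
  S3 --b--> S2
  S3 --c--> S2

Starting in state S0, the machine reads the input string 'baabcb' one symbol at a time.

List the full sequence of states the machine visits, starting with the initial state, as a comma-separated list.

Answer: S0, S0, S1, S0, S0, S1, S3

Derivation:
Start: S0
  read 'b': S0 --b--> S0
  read 'a': S0 --a--> S1
  read 'a': S1 --a--> S0
  read 'b': S0 --b--> S0
  read 'c': S0 --c--> S1
  read 'b': S1 --b--> S3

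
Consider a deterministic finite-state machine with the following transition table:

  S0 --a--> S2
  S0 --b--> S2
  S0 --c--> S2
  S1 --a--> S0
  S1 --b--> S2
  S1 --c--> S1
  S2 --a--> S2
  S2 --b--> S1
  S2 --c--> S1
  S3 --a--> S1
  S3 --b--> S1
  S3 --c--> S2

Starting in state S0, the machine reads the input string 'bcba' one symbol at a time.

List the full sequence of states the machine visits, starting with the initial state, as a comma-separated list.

Start: S0
  read 'b': S0 --b--> S2
  read 'c': S2 --c--> S1
  read 'b': S1 --b--> S2
  read 'a': S2 --a--> S2

Answer: S0, S2, S1, S2, S2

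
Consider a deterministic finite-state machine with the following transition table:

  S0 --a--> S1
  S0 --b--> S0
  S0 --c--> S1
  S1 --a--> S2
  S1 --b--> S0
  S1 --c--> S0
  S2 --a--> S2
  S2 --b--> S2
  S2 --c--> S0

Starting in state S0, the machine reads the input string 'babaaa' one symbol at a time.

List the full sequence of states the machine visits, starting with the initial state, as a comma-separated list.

Start: S0
  read 'b': S0 --b--> S0
  read 'a': S0 --a--> S1
  read 'b': S1 --b--> S0
  read 'a': S0 --a--> S1
  read 'a': S1 --a--> S2
  read 'a': S2 --a--> S2

Answer: S0, S0, S1, S0, S1, S2, S2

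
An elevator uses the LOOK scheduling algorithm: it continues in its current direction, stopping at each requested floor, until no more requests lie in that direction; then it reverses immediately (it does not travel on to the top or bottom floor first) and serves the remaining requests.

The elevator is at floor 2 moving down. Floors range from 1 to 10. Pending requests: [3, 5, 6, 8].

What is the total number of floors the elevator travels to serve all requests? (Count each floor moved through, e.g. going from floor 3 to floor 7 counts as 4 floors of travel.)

Start at floor 2 moving down, LOOK stop order: [3, 5, 6, 8]
  2 → 3: |3-2| = 1, total = 1
  3 → 5: |5-3| = 2, total = 3
  5 → 6: |6-5| = 1, total = 4
  6 → 8: |8-6| = 2, total = 6

Answer: 6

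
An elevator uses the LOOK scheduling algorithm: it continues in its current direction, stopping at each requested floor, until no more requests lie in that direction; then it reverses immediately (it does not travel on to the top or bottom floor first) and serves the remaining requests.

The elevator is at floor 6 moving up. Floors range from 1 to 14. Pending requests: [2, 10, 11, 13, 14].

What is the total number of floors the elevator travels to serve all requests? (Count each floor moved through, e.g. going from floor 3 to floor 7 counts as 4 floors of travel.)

Start at floor 6 moving up, LOOK stop order: [10, 11, 13, 14, 2]
  6 → 10: |10-6| = 4, total = 4
  10 → 11: |11-10| = 1, total = 5
  11 → 13: |13-11| = 2, total = 7
  13 → 14: |14-13| = 1, total = 8
  14 → 2: |2-14| = 12, total = 20

Answer: 20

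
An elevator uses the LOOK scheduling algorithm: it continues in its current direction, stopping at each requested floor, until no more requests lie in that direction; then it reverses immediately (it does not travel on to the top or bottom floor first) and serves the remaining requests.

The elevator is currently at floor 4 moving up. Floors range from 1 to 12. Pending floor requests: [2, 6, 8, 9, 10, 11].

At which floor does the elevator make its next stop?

Answer: 6

Derivation:
Current floor: 4, direction: up
Requests above: [6, 8, 9, 10, 11]
Requests below: [2]
Moving up and requests lie above → nearest above is min([6, 8, 9, 10, 11]) = 6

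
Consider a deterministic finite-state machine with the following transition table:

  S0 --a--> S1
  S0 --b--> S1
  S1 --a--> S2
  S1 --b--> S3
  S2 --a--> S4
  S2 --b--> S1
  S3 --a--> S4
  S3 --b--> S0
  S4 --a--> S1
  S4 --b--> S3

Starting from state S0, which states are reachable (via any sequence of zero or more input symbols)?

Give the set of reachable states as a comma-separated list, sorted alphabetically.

Answer: S0, S1, S2, S3, S4

Derivation:
BFS from S0:
  visit S0: S0--a-->S1 (new), S0--b-->S1 (seen)
  visit S1: S1--a-->S2 (new), S1--b-->S3 (new)
  visit S2: S2--a-->S4 (new), S2--b-->S1 (seen)
  visit S3: S3--a-->S4 (seen), S3--b-->S0 (seen)
  visit S4: S4--a-->S1 (seen), S4--b-->S3 (seen)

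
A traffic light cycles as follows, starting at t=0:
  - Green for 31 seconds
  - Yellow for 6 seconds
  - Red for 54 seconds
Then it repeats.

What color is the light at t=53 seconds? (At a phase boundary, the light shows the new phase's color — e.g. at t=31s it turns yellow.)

Cycle length = 31 + 6 + 54 = 91s
t = 53, phase_t = 53 mod 91 = 53
53 >= 37 → RED

Answer: red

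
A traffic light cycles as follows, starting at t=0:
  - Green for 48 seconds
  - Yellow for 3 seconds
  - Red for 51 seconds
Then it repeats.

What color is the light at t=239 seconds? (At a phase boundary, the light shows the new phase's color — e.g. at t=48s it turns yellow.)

Answer: green

Derivation:
Cycle length = 48 + 3 + 51 = 102s
t = 239, phase_t = 239 mod 102 = 35
35 < 48 (green end) → GREEN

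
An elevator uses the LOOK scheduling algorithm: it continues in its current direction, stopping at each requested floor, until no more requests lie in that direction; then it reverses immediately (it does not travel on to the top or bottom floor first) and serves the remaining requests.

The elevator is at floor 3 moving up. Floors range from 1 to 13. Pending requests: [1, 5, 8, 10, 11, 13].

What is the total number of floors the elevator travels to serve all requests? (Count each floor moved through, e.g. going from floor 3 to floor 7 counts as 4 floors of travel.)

Answer: 22

Derivation:
Start at floor 3 moving up, LOOK stop order: [5, 8, 10, 11, 13, 1]
  3 → 5: |5-3| = 2, total = 2
  5 → 8: |8-5| = 3, total = 5
  8 → 10: |10-8| = 2, total = 7
  10 → 11: |11-10| = 1, total = 8
  11 → 13: |13-11| = 2, total = 10
  13 → 1: |1-13| = 12, total = 22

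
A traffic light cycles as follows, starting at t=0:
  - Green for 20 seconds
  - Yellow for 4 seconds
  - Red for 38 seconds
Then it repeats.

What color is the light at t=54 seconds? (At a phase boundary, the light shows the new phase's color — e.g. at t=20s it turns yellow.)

Cycle length = 20 + 4 + 38 = 62s
t = 54, phase_t = 54 mod 62 = 54
54 >= 24 → RED

Answer: red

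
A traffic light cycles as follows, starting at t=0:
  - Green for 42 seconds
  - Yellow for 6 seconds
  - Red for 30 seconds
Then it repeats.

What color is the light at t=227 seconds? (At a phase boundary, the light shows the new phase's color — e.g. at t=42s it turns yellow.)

Cycle length = 42 + 6 + 30 = 78s
t = 227, phase_t = 227 mod 78 = 71
71 >= 48 → RED

Answer: red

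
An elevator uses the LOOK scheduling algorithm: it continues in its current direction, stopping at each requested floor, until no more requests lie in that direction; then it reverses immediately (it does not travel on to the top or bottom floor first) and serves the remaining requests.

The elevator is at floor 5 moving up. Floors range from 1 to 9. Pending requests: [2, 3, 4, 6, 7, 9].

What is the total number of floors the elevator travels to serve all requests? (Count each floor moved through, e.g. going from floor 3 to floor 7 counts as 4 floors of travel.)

Start at floor 5 moving up, LOOK stop order: [6, 7, 9, 4, 3, 2]
  5 → 6: |6-5| = 1, total = 1
  6 → 7: |7-6| = 1, total = 2
  7 → 9: |9-7| = 2, total = 4
  9 → 4: |4-9| = 5, total = 9
  4 → 3: |3-4| = 1, total = 10
  3 → 2: |2-3| = 1, total = 11

Answer: 11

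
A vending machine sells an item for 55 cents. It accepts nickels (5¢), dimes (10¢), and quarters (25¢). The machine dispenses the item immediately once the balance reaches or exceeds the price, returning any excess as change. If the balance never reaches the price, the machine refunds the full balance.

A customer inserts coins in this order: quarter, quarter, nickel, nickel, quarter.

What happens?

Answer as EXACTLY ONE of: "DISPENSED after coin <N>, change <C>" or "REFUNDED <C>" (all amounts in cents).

Answer: DISPENSED after coin 3, change 0

Derivation:
Price: 55¢
Coin 1 (quarter, 25¢): balance = 25¢
Coin 2 (quarter, 25¢): balance = 50¢
Coin 3 (nickel, 5¢): balance = 55¢
  → balance >= price → DISPENSE, change = 55 - 55 = 0¢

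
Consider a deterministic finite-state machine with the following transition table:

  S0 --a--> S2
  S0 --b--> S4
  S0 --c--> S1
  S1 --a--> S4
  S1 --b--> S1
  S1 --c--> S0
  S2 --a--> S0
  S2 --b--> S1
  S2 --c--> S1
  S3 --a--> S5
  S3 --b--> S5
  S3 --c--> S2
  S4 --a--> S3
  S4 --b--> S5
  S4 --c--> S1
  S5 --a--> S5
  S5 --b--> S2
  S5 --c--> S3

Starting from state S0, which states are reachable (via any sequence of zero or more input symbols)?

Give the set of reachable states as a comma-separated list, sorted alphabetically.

Answer: S0, S1, S2, S3, S4, S5

Derivation:
BFS from S0:
  visit S0: S0--a-->S2 (new), S0--b-->S4 (new), S0--c-->S1 (new)
  visit S2: S2--a-->S0 (seen), S2--b-->S1 (seen), S2--c-->S1 (seen)
  visit S4: S4--a-->S3 (new), S4--b-->S5 (new), S4--c-->S1 (seen)
  visit S1: S1--a-->S4 (seen), S1--b-->S1 (seen), S1--c-->S0 (seen)
  visit S3: S3--a-->S5 (seen), S3--b-->S5 (seen), S3--c-->S2 (seen)
  visit S5: S5--a-->S5 (seen), S5--b-->S2 (seen), S5--c-->S3 (seen)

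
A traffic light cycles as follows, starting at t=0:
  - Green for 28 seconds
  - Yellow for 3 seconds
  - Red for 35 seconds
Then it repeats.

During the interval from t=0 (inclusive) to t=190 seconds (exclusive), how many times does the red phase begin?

Answer: 3

Derivation:
Cycle = 28+3+35 = 66s
red phase starts at t = k*66 + 31 for k=0,1,2,...
Need k*66+31 < 190 → k < 2.409
k ∈ {0, ..., 2} → 3 starts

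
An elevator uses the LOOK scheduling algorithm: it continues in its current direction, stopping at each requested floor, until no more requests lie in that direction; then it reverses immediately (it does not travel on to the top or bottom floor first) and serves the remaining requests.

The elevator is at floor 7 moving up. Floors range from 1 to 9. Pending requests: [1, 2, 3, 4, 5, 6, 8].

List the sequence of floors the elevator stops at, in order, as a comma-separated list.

Answer: 8, 6, 5, 4, 3, 2, 1

Derivation:
Current: 7, moving UP
Serve above first (ascending): [8]
Then reverse, serve below (descending): [6, 5, 4, 3, 2, 1]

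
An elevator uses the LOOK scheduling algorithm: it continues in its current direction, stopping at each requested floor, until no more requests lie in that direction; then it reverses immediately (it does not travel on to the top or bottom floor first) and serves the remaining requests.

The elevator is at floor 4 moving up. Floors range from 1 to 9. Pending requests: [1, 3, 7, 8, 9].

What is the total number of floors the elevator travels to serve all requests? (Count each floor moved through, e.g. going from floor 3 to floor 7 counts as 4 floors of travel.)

Start at floor 4 moving up, LOOK stop order: [7, 8, 9, 3, 1]
  4 → 7: |7-4| = 3, total = 3
  7 → 8: |8-7| = 1, total = 4
  8 → 9: |9-8| = 1, total = 5
  9 → 3: |3-9| = 6, total = 11
  3 → 1: |1-3| = 2, total = 13

Answer: 13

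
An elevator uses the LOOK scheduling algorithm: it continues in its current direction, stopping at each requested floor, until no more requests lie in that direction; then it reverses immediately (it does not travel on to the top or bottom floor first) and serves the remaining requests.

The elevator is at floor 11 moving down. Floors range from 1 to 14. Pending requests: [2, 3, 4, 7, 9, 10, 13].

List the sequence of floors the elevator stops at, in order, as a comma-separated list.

Answer: 10, 9, 7, 4, 3, 2, 13

Derivation:
Current: 11, moving DOWN
Serve below first (descending): [10, 9, 7, 4, 3, 2]
Then reverse, serve above (ascending): [13]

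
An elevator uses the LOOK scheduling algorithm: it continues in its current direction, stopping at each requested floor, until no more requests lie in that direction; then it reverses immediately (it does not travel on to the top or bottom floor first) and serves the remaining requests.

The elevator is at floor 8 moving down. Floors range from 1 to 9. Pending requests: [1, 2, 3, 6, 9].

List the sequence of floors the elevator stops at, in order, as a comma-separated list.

Current: 8, moving DOWN
Serve below first (descending): [6, 3, 2, 1]
Then reverse, serve above (ascending): [9]

Answer: 6, 3, 2, 1, 9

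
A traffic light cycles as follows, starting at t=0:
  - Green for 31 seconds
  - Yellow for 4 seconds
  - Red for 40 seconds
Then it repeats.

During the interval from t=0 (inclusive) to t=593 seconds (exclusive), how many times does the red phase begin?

Answer: 8

Derivation:
Cycle = 31+4+40 = 75s
red phase starts at t = k*75 + 35 for k=0,1,2,...
Need k*75+35 < 593 → k < 7.440
k ∈ {0, ..., 7} → 8 starts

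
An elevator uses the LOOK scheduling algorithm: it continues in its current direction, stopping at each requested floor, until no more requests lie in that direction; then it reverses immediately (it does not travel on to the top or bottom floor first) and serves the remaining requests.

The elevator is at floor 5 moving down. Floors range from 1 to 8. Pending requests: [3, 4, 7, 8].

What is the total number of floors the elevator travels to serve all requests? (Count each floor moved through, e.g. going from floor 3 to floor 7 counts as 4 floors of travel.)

Answer: 7

Derivation:
Start at floor 5 moving down, LOOK stop order: [4, 3, 7, 8]
  5 → 4: |4-5| = 1, total = 1
  4 → 3: |3-4| = 1, total = 2
  3 → 7: |7-3| = 4, total = 6
  7 → 8: |8-7| = 1, total = 7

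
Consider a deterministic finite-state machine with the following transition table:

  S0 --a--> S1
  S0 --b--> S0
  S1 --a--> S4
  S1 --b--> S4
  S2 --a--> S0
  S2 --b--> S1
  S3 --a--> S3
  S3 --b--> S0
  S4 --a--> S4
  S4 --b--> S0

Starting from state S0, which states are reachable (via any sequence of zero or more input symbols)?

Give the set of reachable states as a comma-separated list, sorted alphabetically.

BFS from S0:
  visit S0: S0--a-->S1 (new), S0--b-->S0 (seen)
  visit S1: S1--a-->S4 (new), S1--b-->S4 (seen)
  visit S4: S4--a-->S4 (seen), S4--b-->S0 (seen)

Answer: S0, S1, S4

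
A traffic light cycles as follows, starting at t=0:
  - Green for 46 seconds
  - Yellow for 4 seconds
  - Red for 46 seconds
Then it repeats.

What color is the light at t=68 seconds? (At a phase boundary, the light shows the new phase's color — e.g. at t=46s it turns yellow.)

Cycle length = 46 + 4 + 46 = 96s
t = 68, phase_t = 68 mod 96 = 68
68 >= 50 → RED

Answer: red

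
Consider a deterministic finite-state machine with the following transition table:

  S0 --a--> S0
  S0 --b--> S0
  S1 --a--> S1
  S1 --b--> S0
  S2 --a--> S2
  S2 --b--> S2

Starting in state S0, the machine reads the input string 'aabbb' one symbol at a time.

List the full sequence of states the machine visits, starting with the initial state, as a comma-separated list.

Start: S0
  read 'a': S0 --a--> S0
  read 'a': S0 --a--> S0
  read 'b': S0 --b--> S0
  read 'b': S0 --b--> S0
  read 'b': S0 --b--> S0

Answer: S0, S0, S0, S0, S0, S0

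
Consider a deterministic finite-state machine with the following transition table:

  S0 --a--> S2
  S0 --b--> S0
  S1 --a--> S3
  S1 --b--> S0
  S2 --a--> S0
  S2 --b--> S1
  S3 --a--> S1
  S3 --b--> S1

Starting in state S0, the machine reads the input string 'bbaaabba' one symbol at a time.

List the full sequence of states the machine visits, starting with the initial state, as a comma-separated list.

Start: S0
  read 'b': S0 --b--> S0
  read 'b': S0 --b--> S0
  read 'a': S0 --a--> S2
  read 'a': S2 --a--> S0
  read 'a': S0 --a--> S2
  read 'b': S2 --b--> S1
  read 'b': S1 --b--> S0
  read 'a': S0 --a--> S2

Answer: S0, S0, S0, S2, S0, S2, S1, S0, S2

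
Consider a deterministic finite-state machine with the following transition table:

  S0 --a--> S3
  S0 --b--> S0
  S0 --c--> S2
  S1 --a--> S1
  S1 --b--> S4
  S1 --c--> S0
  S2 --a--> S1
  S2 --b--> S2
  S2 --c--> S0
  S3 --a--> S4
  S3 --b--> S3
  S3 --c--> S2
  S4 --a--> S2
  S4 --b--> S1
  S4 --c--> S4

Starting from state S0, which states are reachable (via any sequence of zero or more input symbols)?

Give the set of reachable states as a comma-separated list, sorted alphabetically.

BFS from S0:
  visit S0: S0--a-->S3 (new), S0--b-->S0 (seen), S0--c-->S2 (new)
  visit S3: S3--a-->S4 (new), S3--b-->S3 (seen), S3--c-->S2 (seen)
  visit S2: S2--a-->S1 (new), S2--b-->S2 (seen), S2--c-->S0 (seen)
  visit S4: S4--a-->S2 (seen), S4--b-->S1 (seen), S4--c-->S4 (seen)
  visit S1: S1--a-->S1 (seen), S1--b-->S4 (seen), S1--c-->S0 (seen)

Answer: S0, S1, S2, S3, S4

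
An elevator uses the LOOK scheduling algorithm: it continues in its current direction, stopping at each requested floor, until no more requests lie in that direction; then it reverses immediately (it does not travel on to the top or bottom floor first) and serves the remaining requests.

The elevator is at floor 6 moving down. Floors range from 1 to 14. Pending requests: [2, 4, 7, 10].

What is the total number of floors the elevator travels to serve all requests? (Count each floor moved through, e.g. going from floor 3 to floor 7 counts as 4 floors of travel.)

Start at floor 6 moving down, LOOK stop order: [4, 2, 7, 10]
  6 → 4: |4-6| = 2, total = 2
  4 → 2: |2-4| = 2, total = 4
  2 → 7: |7-2| = 5, total = 9
  7 → 10: |10-7| = 3, total = 12

Answer: 12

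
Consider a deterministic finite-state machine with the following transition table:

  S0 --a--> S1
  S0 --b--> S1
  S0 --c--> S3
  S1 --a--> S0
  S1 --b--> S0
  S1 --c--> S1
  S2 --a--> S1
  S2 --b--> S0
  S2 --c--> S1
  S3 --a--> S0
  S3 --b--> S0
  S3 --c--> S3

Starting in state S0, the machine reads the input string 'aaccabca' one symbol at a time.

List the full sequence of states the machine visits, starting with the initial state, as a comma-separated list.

Start: S0
  read 'a': S0 --a--> S1
  read 'a': S1 --a--> S0
  read 'c': S0 --c--> S3
  read 'c': S3 --c--> S3
  read 'a': S3 --a--> S0
  read 'b': S0 --b--> S1
  read 'c': S1 --c--> S1
  read 'a': S1 --a--> S0

Answer: S0, S1, S0, S3, S3, S0, S1, S1, S0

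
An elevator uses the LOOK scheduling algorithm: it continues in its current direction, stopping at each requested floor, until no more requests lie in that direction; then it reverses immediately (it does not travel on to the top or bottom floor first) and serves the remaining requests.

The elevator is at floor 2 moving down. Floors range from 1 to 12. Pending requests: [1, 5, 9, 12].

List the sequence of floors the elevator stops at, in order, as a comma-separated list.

Answer: 1, 5, 9, 12

Derivation:
Current: 2, moving DOWN
Serve below first (descending): [1]
Then reverse, serve above (ascending): [5, 9, 12]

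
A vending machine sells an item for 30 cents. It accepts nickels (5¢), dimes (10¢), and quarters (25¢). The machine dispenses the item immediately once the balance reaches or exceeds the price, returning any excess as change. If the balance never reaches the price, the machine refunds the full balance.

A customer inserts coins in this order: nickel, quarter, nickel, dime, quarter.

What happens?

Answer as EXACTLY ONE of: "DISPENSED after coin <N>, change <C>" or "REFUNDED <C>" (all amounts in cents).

Answer: DISPENSED after coin 2, change 0

Derivation:
Price: 30¢
Coin 1 (nickel, 5¢): balance = 5¢
Coin 2 (quarter, 25¢): balance = 30¢
  → balance >= price → DISPENSE, change = 30 - 30 = 0¢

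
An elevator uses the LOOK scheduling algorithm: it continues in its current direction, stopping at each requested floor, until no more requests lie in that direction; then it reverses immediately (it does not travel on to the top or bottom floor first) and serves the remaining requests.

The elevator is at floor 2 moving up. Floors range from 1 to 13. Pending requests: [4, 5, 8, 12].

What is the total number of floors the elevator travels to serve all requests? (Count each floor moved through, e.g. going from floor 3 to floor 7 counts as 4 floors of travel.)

Start at floor 2 moving up, LOOK stop order: [4, 5, 8, 12]
  2 → 4: |4-2| = 2, total = 2
  4 → 5: |5-4| = 1, total = 3
  5 → 8: |8-5| = 3, total = 6
  8 → 12: |12-8| = 4, total = 10

Answer: 10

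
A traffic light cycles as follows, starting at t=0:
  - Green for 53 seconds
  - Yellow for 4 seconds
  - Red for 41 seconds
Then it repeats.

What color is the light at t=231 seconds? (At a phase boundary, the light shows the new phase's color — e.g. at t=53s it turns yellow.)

Answer: green

Derivation:
Cycle length = 53 + 4 + 41 = 98s
t = 231, phase_t = 231 mod 98 = 35
35 < 53 (green end) → GREEN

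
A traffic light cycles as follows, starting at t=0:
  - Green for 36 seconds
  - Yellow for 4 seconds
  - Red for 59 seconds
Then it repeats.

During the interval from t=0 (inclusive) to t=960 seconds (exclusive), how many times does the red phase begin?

Cycle = 36+4+59 = 99s
red phase starts at t = k*99 + 40 for k=0,1,2,...
Need k*99+40 < 960 → k < 9.293
k ∈ {0, ..., 9} → 10 starts

Answer: 10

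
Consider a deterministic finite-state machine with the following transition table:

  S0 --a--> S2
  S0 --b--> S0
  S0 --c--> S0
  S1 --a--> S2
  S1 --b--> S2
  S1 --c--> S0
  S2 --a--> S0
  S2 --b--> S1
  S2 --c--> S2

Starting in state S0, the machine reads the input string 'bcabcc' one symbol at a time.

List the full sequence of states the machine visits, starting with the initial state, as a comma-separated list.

Answer: S0, S0, S0, S2, S1, S0, S0

Derivation:
Start: S0
  read 'b': S0 --b--> S0
  read 'c': S0 --c--> S0
  read 'a': S0 --a--> S2
  read 'b': S2 --b--> S1
  read 'c': S1 --c--> S0
  read 'c': S0 --c--> S0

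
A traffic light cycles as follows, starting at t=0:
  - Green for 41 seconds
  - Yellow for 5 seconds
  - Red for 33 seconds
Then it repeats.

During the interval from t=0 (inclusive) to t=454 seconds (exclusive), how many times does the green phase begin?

Cycle = 41+5+33 = 79s
green phase starts at t = k*79 + 0 for k=0,1,2,...
Need k*79+0 < 454 → k < 5.747
k ∈ {0, ..., 5} → 6 starts

Answer: 6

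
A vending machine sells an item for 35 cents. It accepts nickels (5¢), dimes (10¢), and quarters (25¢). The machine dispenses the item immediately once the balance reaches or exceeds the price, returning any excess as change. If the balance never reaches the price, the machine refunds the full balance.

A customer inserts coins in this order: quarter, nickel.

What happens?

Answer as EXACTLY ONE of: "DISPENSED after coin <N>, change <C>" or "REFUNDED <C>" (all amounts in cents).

Price: 35¢
Coin 1 (quarter, 25¢): balance = 25¢
Coin 2 (nickel, 5¢): balance = 30¢
All coins inserted, balance 30¢ < price 35¢ → REFUND 30¢

Answer: REFUNDED 30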